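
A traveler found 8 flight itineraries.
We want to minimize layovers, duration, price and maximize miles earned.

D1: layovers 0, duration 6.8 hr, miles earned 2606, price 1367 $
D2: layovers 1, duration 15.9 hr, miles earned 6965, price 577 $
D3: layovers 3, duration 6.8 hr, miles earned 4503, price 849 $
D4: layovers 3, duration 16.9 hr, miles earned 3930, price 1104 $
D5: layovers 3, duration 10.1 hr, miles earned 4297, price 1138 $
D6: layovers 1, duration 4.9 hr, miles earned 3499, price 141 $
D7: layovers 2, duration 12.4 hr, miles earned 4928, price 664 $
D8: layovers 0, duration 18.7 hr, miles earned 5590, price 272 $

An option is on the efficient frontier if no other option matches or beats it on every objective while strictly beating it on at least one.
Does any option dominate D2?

D1: worse on miles earned (2606 vs 6965).
D3: worse on layovers (3 vs 1).
D4: worse on layovers (3 vs 1).
D5: worse on layovers (3 vs 1).
D6: worse on miles earned (3499 vs 6965).
D7: worse on layovers (2 vs 1).
D8: worse on duration (18.7 vs 15.9).
No option is at least as good as D2 on every objective and strictly better on one.

No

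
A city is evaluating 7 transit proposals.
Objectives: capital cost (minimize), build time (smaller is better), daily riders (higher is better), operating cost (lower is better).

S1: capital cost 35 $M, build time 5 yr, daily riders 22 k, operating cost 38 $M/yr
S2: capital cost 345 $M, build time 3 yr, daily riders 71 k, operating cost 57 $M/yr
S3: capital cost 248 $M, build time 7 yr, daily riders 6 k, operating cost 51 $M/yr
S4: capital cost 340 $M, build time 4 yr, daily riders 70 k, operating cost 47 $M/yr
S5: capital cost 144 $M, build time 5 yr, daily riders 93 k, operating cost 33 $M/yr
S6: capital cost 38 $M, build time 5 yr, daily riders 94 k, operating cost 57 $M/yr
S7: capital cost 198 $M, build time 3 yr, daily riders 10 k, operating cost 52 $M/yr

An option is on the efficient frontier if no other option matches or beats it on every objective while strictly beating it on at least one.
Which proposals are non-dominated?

S1, S2, S4, S5, S6, S7

S1: not dominated (best capital cost).
S2: not dominated.
S3: dominated by S1 (capital cost 35≤248, build time 5≤7, daily riders 22≥6, operating cost 38≤51).
S4: not dominated.
S5: not dominated (best operating cost).
S6: not dominated (best daily riders).
S7: not dominated.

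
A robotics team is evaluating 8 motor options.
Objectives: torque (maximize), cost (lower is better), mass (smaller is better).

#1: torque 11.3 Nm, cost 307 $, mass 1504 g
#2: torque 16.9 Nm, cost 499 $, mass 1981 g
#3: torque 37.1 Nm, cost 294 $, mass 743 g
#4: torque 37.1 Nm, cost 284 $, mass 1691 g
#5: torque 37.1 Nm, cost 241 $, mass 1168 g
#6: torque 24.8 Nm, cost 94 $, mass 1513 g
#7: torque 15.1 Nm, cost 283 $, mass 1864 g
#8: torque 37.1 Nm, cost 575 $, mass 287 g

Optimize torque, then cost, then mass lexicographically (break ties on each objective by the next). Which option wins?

#5

First maximize torque: best is 37.1, kept {#3, #4, #5, #8}.
Then minimize cost: best is 241, kept {#5}.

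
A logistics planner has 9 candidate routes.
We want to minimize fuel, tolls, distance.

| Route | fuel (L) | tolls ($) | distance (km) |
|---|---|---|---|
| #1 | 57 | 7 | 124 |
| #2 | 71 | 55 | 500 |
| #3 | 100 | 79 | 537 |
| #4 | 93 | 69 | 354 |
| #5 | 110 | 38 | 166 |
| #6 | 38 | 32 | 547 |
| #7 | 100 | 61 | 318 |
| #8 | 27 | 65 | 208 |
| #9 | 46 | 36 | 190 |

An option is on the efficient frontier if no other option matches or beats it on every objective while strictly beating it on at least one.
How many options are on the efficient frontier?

4

#1: not dominated (best tolls).
#2: dominated by #1 (fuel 57≤71, tolls 7≤55, distance 124≤500).
#3: dominated by #1 (fuel 57≤100, tolls 7≤79, distance 124≤537).
#4: dominated by #1 (fuel 57≤93, tolls 7≤69, distance 124≤354).
#5: dominated by #1 (fuel 57≤110, tolls 7≤38, distance 124≤166).
#6: not dominated.
#7: dominated by #1 (fuel 57≤100, tolls 7≤61, distance 124≤318).
#8: not dominated (best fuel).
#9: not dominated.
Pareto-optimal: #1, #6, #8, #9 → 4.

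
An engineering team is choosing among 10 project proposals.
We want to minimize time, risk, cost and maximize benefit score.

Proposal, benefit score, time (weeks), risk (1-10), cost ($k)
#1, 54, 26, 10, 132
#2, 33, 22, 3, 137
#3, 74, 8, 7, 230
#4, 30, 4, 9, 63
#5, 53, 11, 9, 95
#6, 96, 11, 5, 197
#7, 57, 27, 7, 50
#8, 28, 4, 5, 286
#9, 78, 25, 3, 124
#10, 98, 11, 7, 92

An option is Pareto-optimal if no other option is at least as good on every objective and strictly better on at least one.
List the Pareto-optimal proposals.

#2, #3, #4, #6, #7, #8, #9, #10

#1: dominated by #9 (benefit score 78≥54, time 25≤26, risk 3≤10, cost 124≤132).
#2: not dominated.
#3: not dominated.
#4: not dominated.
#5: dominated by #10 (benefit score 98≥53, time 11≤11, risk 7≤9, cost 92≤95).
#6: not dominated.
#7: not dominated (best cost).
#8: not dominated.
#9: not dominated.
#10: not dominated (best benefit score).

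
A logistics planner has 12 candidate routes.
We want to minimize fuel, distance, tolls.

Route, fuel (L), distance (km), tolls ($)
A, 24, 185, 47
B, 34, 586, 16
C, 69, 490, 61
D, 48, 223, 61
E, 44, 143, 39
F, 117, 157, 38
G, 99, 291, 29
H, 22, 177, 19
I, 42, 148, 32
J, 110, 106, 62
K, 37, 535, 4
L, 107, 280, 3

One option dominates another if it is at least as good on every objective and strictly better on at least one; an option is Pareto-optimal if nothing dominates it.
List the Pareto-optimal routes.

B, E, H, I, J, K, L

A: dominated by H (fuel 22≤24, distance 177≤185, tolls 19≤47).
B: not dominated.
C: dominated by A (fuel 24≤69, distance 185≤490, tolls 47≤61).
D: dominated by A (fuel 24≤48, distance 185≤223, tolls 47≤61).
E: not dominated.
F: dominated by I (fuel 42≤117, distance 148≤157, tolls 32≤38).
G: dominated by H (fuel 22≤99, distance 177≤291, tolls 19≤29).
H: not dominated (best fuel).
I: not dominated.
J: not dominated (best distance).
K: not dominated.
L: not dominated (best tolls).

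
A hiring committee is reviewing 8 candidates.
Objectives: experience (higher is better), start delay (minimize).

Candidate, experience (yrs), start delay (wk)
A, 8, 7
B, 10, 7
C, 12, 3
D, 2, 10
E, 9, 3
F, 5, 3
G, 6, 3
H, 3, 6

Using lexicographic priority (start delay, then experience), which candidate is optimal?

First minimize start delay: best is 3, kept {C, E, F, G}.
Then maximize experience: best is 12, kept {C}.

C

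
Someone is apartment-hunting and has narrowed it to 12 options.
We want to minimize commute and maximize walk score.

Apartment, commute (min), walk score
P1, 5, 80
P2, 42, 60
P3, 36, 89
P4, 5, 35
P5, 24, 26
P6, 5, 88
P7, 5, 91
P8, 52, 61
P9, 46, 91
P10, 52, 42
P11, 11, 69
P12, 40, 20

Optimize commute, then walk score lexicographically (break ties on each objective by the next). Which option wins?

P7

First minimize commute: best is 5, kept {P1, P4, P6, P7}.
Then maximize walk score: best is 91, kept {P7}.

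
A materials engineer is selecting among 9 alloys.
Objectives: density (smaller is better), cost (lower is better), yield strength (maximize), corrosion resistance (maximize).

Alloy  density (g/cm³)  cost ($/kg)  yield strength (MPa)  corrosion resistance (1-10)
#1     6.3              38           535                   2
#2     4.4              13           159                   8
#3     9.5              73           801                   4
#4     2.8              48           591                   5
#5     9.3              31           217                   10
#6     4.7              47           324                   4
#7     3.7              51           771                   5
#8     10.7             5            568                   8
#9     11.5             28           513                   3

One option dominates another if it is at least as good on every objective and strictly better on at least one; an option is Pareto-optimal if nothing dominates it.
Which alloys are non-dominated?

#1, #2, #3, #4, #5, #6, #7, #8

#1: not dominated.
#2: not dominated.
#3: not dominated (best yield strength).
#4: not dominated (best density).
#5: not dominated (best corrosion resistance).
#6: not dominated.
#7: not dominated.
#8: not dominated (best cost).
#9: dominated by #8 (density 10.7≤11.5, cost 5≤28, yield strength 568≥513, corrosion resistance 8≥3).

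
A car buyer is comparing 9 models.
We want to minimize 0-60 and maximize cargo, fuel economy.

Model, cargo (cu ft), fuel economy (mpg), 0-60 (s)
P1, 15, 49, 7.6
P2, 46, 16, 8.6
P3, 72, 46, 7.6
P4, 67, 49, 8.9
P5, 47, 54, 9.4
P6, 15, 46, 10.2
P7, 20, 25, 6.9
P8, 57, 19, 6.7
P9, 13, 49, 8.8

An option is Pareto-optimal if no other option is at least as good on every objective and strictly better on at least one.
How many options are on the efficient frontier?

6

P1: not dominated.
P2: dominated by P3 (cargo 72≥46, fuel economy 46≥16, 0-60 7.6≤8.6).
P3: not dominated (best cargo).
P4: not dominated.
P5: not dominated (best fuel economy).
P6: dominated by P1 (cargo 15≥15, fuel economy 49≥46, 0-60 7.6≤10.2).
P7: not dominated.
P8: not dominated (best 0-60).
P9: dominated by P1 (cargo 15≥13, fuel economy 49≥49, 0-60 7.6≤8.8).
Pareto-optimal: P1, P3, P4, P5, P7, P8 → 6.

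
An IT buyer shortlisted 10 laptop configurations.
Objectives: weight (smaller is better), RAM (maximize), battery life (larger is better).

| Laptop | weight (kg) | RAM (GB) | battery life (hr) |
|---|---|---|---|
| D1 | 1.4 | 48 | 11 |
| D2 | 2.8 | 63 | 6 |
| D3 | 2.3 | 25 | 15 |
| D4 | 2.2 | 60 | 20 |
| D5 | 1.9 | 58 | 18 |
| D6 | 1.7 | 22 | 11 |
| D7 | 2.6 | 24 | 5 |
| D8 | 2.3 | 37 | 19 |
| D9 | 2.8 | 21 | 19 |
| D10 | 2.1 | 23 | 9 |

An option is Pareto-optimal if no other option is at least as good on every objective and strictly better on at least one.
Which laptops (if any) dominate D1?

D2: worse on weight (2.8 vs 1.4).
D3: worse on weight (2.3 vs 1.4).
D4: worse on weight (2.2 vs 1.4).
D5: worse on weight (1.9 vs 1.4).
D6: worse on weight (1.7 vs 1.4).
D7: worse on weight (2.6 vs 1.4).
D8: worse on weight (2.3 vs 1.4).
D9: worse on weight (2.8 vs 1.4).
D10: worse on weight (2.1 vs 1.4).
No option dominates D1.

none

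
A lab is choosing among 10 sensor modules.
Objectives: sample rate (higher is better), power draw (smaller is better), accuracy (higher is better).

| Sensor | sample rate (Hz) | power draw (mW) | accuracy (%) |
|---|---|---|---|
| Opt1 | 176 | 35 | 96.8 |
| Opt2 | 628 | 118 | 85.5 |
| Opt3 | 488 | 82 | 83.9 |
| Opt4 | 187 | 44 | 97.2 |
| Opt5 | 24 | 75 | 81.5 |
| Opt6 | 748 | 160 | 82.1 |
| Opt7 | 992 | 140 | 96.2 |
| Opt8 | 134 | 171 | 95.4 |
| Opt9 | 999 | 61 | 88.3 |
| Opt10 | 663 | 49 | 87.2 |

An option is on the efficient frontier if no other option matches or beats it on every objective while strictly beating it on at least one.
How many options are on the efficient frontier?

Opt1: not dominated (best power draw).
Opt2: dominated by Opt9 (sample rate 999≥628, power draw 61≤118, accuracy 88.3≥85.5).
Opt3: dominated by Opt9 (sample rate 999≥488, power draw 61≤82, accuracy 88.3≥83.9).
Opt4: not dominated (best accuracy).
Opt5: dominated by Opt1 (sample rate 176≥24, power draw 35≤75, accuracy 96.8≥81.5).
Opt6: dominated by Opt7 (sample rate 992≥748, power draw 140≤160, accuracy 96.2≥82.1).
Opt7: not dominated.
Opt8: dominated by Opt1 (sample rate 176≥134, power draw 35≤171, accuracy 96.8≥95.4).
Opt9: not dominated (best sample rate).
Opt10: not dominated.
Pareto-optimal: Opt1, Opt4, Opt7, Opt9, Opt10 → 5.

5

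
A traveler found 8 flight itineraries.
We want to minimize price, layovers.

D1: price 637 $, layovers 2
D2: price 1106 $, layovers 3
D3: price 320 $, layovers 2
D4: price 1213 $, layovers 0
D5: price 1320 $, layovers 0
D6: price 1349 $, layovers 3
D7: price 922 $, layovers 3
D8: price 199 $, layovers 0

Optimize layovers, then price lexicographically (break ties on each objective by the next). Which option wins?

D8

First minimize layovers: best is 0, kept {D4, D5, D8}.
Then minimize price: best is 199, kept {D8}.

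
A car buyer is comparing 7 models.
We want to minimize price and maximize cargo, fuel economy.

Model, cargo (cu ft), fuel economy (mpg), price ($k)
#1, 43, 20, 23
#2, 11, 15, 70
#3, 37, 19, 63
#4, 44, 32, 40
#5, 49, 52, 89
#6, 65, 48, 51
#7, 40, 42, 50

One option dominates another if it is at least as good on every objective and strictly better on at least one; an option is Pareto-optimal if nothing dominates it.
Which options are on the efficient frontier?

#1: not dominated (best price).
#2: dominated by #1 (cargo 43≥11, fuel economy 20≥15, price 23≤70).
#3: dominated by #1 (cargo 43≥37, fuel economy 20≥19, price 23≤63).
#4: not dominated.
#5: not dominated (best fuel economy).
#6: not dominated (best cargo).
#7: not dominated.

#1, #4, #5, #6, #7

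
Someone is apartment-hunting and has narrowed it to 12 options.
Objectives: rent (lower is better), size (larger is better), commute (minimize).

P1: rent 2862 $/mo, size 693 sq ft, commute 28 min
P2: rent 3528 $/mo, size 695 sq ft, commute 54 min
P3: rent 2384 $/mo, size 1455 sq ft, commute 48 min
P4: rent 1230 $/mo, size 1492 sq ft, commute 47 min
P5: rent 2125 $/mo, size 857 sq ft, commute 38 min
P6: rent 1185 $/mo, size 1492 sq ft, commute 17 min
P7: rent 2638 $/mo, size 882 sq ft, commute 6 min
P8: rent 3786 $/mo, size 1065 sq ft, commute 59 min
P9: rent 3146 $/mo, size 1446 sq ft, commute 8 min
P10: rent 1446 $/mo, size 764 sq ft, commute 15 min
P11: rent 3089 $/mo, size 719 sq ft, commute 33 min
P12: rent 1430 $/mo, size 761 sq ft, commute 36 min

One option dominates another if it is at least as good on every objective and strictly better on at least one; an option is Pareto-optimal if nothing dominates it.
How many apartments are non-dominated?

P1: dominated by P6 (rent 1185≤2862, size 1492≥693, commute 17≤28).
P2: dominated by P3 (rent 2384≤3528, size 1455≥695, commute 48≤54).
P3: dominated by P4 (rent 1230≤2384, size 1492≥1455, commute 47≤48).
P4: dominated by P6 (rent 1185≤1230, size 1492≥1492, commute 17≤47).
P5: dominated by P6 (rent 1185≤2125, size 1492≥857, commute 17≤38).
P6: not dominated (best rent).
P7: not dominated (best commute).
P8: dominated by P3 (rent 2384≤3786, size 1455≥1065, commute 48≤59).
P9: not dominated.
P10: not dominated.
P11: dominated by P6 (rent 1185≤3089, size 1492≥719, commute 17≤33).
P12: dominated by P6 (rent 1185≤1430, size 1492≥761, commute 17≤36).
Pareto-optimal: P6, P7, P9, P10 → 4.

4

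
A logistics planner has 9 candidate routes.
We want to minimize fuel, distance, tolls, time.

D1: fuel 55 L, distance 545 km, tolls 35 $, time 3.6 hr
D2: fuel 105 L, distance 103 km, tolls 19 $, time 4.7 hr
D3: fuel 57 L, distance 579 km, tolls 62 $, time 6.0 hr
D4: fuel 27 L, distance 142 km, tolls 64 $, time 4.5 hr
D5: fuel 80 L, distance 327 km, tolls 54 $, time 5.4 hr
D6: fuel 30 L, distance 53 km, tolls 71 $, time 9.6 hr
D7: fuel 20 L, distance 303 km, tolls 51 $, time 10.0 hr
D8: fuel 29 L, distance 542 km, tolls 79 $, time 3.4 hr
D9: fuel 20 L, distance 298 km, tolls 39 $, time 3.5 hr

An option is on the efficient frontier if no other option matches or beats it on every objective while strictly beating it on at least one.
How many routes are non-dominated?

D1: not dominated.
D2: not dominated (best tolls).
D3: dominated by D1 (fuel 55≤57, distance 545≤579, tolls 35≤62, time 3.6≤6.0).
D4: not dominated.
D5: dominated by D9 (fuel 20≤80, distance 298≤327, tolls 39≤54, time 3.5≤5.4).
D6: not dominated (best distance).
D7: dominated by D9 (fuel 20≤20, distance 298≤303, tolls 39≤51, time 3.5≤10.0).
D8: not dominated (best time).
D9: not dominated.
Pareto-optimal: D1, D2, D4, D6, D8, D9 → 6.

6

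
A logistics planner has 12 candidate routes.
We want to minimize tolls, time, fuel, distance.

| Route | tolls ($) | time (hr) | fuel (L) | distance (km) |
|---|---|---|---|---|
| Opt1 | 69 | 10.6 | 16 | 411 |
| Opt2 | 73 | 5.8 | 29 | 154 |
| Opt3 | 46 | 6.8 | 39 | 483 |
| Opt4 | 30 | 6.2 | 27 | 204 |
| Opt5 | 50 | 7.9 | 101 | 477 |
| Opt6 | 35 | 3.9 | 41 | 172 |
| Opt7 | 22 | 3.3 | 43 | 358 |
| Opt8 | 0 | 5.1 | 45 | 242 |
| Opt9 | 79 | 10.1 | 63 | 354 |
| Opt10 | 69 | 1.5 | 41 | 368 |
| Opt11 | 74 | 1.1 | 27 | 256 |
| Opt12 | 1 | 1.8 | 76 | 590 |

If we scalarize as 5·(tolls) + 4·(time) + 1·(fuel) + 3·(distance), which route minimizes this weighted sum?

Opt6

Opt1: 5·69 + 4·10.6 + 1·16 + 3·411 = 1636.4
Opt2: 5·73 + 4·5.8 + 1·29 + 3·154 = 879.2
Opt3: 5·46 + 4·6.8 + 1·39 + 3·483 = 1745.2
Opt4: 5·30 + 4·6.2 + 1·27 + 3·204 = 813.8
Opt5: 5·50 + 4·7.9 + 1·101 + 3·477 = 1813.6
Opt6: 5·35 + 4·3.9 + 1·41 + 3·172 = 747.6
Opt7: 5·22 + 4·3.3 + 1·43 + 3·358 = 1240.2
Opt8: 5·0 + 4·5.1 + 1·45 + 3·242 = 791.4
Opt9: 5·79 + 4·10.1 + 1·63 + 3·354 = 1560.4
Opt10: 5·69 + 4·1.5 + 1·41 + 3·368 = 1496.0
Opt11: 5·74 + 4·1.1 + 1·27 + 3·256 = 1169.4
Opt12: 5·1 + 4·1.8 + 1·76 + 3·590 = 1858.2
Lowest: Opt6 at 747.6.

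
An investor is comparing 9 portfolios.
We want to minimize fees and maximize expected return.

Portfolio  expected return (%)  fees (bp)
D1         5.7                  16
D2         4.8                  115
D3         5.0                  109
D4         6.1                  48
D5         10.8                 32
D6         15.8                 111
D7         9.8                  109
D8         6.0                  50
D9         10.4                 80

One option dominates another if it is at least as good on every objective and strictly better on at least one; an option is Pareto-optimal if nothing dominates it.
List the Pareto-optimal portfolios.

D1, D5, D6

D1: not dominated (best fees).
D2: dominated by D1 (expected return 5.7≥4.8, fees 16≤115).
D3: dominated by D1 (expected return 5.7≥5.0, fees 16≤109).
D4: dominated by D5 (expected return 10.8≥6.1, fees 32≤48).
D5: not dominated.
D6: not dominated (best expected return).
D7: dominated by D5 (expected return 10.8≥9.8, fees 32≤109).
D8: dominated by D4 (expected return 6.1≥6.0, fees 48≤50).
D9: dominated by D5 (expected return 10.8≥10.4, fees 32≤80).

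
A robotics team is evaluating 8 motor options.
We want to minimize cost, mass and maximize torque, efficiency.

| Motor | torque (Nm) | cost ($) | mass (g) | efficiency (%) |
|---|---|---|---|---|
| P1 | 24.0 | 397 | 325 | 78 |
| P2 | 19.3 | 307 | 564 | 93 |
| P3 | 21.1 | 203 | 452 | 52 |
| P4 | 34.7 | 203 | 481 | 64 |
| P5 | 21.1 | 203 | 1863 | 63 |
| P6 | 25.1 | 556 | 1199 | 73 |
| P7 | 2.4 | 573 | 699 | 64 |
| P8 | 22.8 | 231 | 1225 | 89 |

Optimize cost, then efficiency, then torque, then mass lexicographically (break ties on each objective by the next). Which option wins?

P4

First minimize cost: best is 203, kept {P3, P4, P5}.
Then maximize efficiency: best is 64, kept {P4}.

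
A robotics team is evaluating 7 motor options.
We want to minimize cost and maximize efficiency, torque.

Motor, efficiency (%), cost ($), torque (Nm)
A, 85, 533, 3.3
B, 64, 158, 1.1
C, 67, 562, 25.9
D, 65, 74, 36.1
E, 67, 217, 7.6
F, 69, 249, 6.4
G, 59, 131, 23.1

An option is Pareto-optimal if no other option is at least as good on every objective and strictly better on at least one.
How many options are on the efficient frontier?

A: not dominated (best efficiency).
B: dominated by D (efficiency 65≥64, cost 74≤158, torque 36.1≥1.1).
C: not dominated.
D: not dominated (best cost).
E: not dominated.
F: not dominated.
G: dominated by D (efficiency 65≥59, cost 74≤131, torque 36.1≥23.1).
Pareto-optimal: A, C, D, E, F → 5.

5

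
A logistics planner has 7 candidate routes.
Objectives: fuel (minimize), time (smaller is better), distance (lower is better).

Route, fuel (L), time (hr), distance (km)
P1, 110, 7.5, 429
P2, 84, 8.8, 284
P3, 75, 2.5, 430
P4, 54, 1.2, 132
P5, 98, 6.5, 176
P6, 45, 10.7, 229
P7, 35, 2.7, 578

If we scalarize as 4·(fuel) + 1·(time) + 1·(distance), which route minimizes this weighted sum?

P4

P1: 4·110 + 1·7.5 + 1·429 = 876.5
P2: 4·84 + 1·8.8 + 1·284 = 628.8
P3: 4·75 + 1·2.5 + 1·430 = 732.5
P4: 4·54 + 1·1.2 + 1·132 = 349.2
P5: 4·98 + 1·6.5 + 1·176 = 574.5
P6: 4·45 + 1·10.7 + 1·229 = 419.7
P7: 4·35 + 1·2.7 + 1·578 = 720.7
Lowest: P4 at 349.2.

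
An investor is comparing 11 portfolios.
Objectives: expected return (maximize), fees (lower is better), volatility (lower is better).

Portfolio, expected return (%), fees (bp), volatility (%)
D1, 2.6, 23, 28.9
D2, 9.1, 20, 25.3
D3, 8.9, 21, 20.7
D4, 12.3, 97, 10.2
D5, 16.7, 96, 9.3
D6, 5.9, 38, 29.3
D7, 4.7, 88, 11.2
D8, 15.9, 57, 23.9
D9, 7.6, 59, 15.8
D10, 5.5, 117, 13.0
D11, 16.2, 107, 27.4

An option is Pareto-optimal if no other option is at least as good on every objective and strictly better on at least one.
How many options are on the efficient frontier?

6

D1: dominated by D2 (expected return 9.1≥2.6, fees 20≤23, volatility 25.3≤28.9).
D2: not dominated (best fees).
D3: not dominated.
D4: dominated by D5 (expected return 16.7≥12.3, fees 96≤97, volatility 9.3≤10.2).
D5: not dominated (best expected return).
D6: dominated by D2 (expected return 9.1≥5.9, fees 20≤38, volatility 25.3≤29.3).
D7: not dominated.
D8: not dominated.
D9: not dominated.
D10: dominated by D4 (expected return 12.3≥5.5, fees 97≤117, volatility 10.2≤13.0).
D11: dominated by D5 (expected return 16.7≥16.2, fees 96≤107, volatility 9.3≤27.4).
Pareto-optimal: D2, D3, D5, D7, D8, D9 → 6.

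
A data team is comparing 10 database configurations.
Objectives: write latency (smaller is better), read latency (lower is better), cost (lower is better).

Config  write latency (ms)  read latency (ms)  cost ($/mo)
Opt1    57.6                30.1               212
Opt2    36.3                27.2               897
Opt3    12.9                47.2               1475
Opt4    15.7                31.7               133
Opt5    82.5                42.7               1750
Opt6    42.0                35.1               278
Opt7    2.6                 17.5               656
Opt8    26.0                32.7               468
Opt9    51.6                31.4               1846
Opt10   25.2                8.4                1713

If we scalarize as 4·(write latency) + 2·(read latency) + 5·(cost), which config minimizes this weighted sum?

Opt1: 4·57.6 + 2·30.1 + 5·212 = 1350.6
Opt2: 4·36.3 + 2·27.2 + 5·897 = 4684.6
Opt3: 4·12.9 + 2·47.2 + 5·1475 = 7521.0
Opt4: 4·15.7 + 2·31.7 + 5·133 = 791.2
Opt5: 4·82.5 + 2·42.7 + 5·1750 = 9165.4
Opt6: 4·42.0 + 2·35.1 + 5·278 = 1628.2
Opt7: 4·2.6 + 2·17.5 + 5·656 = 3325.4
Opt8: 4·26.0 + 2·32.7 + 5·468 = 2509.4
Opt9: 4·51.6 + 2·31.4 + 5·1846 = 9499.2
Opt10: 4·25.2 + 2·8.4 + 5·1713 = 8682.6
Lowest: Opt4 at 791.2.

Opt4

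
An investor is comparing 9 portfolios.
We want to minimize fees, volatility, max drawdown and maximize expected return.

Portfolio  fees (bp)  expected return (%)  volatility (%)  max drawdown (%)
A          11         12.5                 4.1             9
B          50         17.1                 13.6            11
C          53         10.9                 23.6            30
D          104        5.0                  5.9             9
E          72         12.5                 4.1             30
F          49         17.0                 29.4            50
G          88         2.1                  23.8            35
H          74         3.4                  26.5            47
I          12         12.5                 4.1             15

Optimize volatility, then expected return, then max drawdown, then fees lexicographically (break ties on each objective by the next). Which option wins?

First minimize volatility: best is 4.1, kept {A, E, I}.
Then maximize expected return: best is 12.5, kept {A, E, I}.
Then minimize max drawdown: best is 9, kept {A}.

A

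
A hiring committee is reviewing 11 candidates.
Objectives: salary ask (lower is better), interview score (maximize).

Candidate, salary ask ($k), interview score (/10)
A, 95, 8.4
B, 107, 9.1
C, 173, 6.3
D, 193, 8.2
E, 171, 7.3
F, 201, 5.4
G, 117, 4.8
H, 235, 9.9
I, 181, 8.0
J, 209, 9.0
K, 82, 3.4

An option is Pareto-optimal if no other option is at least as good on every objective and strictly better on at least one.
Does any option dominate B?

No

A: worse on interview score (8.4 vs 9.1).
C: worse on salary ask (173 vs 107).
D: worse on salary ask (193 vs 107).
E: worse on salary ask (171 vs 107).
F: worse on salary ask (201 vs 107).
G: worse on salary ask (117 vs 107).
H: worse on salary ask (235 vs 107).
I: worse on salary ask (181 vs 107).
J: worse on salary ask (209 vs 107).
K: worse on interview score (3.4 vs 9.1).
No option is at least as good as B on every objective and strictly better on one.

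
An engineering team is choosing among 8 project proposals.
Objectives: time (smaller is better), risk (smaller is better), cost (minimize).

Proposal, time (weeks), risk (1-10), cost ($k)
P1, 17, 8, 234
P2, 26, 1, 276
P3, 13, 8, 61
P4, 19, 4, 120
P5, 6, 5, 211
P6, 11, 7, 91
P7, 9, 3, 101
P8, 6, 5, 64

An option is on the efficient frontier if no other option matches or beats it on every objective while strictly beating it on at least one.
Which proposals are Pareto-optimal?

P2, P3, P7, P8

P1: dominated by P3 (time 13≤17, risk 8≤8, cost 61≤234).
P2: not dominated (best risk).
P3: not dominated (best cost).
P4: dominated by P7 (time 9≤19, risk 3≤4, cost 101≤120).
P5: dominated by P8 (time 6≤6, risk 5≤5, cost 64≤211).
P6: dominated by P8 (time 6≤11, risk 5≤7, cost 64≤91).
P7: not dominated.
P8: not dominated.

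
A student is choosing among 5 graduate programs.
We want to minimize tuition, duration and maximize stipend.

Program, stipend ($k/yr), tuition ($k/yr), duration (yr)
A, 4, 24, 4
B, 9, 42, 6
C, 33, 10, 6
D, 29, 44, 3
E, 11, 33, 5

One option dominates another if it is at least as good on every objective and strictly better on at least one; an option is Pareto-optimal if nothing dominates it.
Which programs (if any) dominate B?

C, E

C: stipend 33≥9, tuition 10≤42, duration 6≤6 — dominates B.
E: stipend 11≥9, tuition 33≤42, duration 5≤6 — dominates B.
Others (A, D) are each worse than B on at least one objective.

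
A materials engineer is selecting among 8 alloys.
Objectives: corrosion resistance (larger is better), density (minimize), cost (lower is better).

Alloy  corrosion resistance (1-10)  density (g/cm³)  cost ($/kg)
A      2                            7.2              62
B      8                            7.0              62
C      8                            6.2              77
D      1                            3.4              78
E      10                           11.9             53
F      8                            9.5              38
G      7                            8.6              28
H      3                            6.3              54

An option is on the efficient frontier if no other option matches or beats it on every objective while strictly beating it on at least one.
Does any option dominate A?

B vs A: corrosion resistance 8≥2, density 7.0≤7.2, cost 62≤62 — B is at least as good on every objective and strictly better on at least one, so B dominates A.

Yes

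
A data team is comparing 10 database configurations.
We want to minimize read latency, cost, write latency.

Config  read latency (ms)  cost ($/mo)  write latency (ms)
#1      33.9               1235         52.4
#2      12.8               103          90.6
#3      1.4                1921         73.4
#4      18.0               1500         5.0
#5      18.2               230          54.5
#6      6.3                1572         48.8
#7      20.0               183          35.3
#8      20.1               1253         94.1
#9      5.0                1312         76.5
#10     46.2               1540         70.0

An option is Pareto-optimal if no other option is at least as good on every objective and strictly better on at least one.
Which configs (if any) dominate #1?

#7

#7: read latency 20.0≤33.9, cost 183≤1235, write latency 35.3≤52.4 — dominates #1.
Others (#2, #3, #4, #5, #6, #8, #9, #10) are each worse than #1 on at least one objective.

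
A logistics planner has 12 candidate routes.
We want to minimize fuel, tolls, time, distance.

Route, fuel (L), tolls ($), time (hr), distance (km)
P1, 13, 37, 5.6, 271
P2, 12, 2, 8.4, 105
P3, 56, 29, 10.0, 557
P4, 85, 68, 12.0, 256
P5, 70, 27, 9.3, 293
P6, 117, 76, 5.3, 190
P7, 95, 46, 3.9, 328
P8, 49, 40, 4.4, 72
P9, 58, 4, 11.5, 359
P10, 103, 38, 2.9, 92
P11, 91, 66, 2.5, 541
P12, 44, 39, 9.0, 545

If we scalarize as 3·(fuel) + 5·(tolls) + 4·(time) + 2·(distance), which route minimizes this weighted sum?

P1: 3·13 + 5·37 + 4·5.6 + 2·271 = 788.4
P2: 3·12 + 5·2 + 4·8.4 + 2·105 = 289.6
P3: 3·56 + 5·29 + 4·10.0 + 2·557 = 1467.0
P4: 3·85 + 5·68 + 4·12.0 + 2·256 = 1155.0
P5: 3·70 + 5·27 + 4·9.3 + 2·293 = 968.2
P6: 3·117 + 5·76 + 4·5.3 + 2·190 = 1132.2
P7: 3·95 + 5·46 + 4·3.9 + 2·328 = 1186.6
P8: 3·49 + 5·40 + 4·4.4 + 2·72 = 508.6
P9: 3·58 + 5·4 + 4·11.5 + 2·359 = 958.0
P10: 3·103 + 5·38 + 4·2.9 + 2·92 = 694.6
P11: 3·91 + 5·66 + 4·2.5 + 2·541 = 1695.0
P12: 3·44 + 5·39 + 4·9.0 + 2·545 = 1453.0
Lowest: P2 at 289.6.

P2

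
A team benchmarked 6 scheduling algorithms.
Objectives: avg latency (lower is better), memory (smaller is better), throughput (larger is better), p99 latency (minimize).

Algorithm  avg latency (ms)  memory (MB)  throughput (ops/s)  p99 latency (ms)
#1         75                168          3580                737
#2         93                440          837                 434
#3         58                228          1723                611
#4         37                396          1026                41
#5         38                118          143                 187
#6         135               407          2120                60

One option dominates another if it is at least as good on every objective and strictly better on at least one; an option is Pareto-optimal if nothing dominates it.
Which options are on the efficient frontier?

#1: not dominated (best throughput).
#2: dominated by #4 (avg latency 37≤93, memory 396≤440, throughput 1026≥837, p99 latency 41≤434).
#3: not dominated.
#4: not dominated (best avg latency).
#5: not dominated (best memory).
#6: not dominated.

#1, #3, #4, #5, #6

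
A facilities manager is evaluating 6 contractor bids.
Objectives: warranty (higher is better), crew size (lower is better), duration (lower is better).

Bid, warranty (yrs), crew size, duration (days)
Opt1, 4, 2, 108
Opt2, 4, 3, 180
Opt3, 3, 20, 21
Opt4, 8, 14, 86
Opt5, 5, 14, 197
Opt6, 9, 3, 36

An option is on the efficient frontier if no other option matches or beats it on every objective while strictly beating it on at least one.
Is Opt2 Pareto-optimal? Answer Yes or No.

No

Opt1 vs Opt2: warranty 4≥4, crew size 2≤3, duration 108≤180 — Opt1 is at least as good on every objective and strictly better on at least one, so Opt1 dominates Opt2.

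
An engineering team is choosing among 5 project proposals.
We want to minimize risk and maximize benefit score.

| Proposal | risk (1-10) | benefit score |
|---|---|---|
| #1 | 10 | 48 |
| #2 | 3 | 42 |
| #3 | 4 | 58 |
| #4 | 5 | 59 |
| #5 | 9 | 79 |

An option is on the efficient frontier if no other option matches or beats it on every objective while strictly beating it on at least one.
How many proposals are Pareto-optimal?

#1: dominated by #3 (risk 4≤10, benefit score 58≥48).
#2: not dominated (best risk).
#3: not dominated.
#4: not dominated.
#5: not dominated (best benefit score).
Pareto-optimal: #2, #3, #4, #5 → 4.

4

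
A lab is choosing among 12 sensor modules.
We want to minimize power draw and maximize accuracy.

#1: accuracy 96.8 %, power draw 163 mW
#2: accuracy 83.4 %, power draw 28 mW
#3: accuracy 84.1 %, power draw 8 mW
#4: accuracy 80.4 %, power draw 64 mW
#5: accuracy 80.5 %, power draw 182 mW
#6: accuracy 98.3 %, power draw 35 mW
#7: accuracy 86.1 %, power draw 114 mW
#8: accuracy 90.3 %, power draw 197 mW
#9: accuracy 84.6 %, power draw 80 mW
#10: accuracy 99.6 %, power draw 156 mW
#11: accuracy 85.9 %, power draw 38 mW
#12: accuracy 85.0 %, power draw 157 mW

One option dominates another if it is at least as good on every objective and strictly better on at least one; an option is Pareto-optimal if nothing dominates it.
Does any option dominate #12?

Yes

#6 vs #12: accuracy 98.3≥85.0, power draw 35≤157 — #6 is at least as good on every objective and strictly better on at least one, so #6 dominates #12.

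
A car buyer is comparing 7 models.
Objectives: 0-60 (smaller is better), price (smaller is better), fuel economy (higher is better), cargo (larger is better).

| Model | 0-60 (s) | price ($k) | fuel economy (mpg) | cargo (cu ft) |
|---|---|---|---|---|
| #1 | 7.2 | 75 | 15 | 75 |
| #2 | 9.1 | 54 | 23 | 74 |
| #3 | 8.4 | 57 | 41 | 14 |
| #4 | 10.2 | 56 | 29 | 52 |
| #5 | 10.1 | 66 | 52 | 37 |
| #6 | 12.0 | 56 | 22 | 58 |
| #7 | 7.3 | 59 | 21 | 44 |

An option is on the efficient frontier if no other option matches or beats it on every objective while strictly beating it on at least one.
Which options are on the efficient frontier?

#1: not dominated (best 0-60).
#2: not dominated (best price).
#3: not dominated.
#4: not dominated.
#5: not dominated (best fuel economy).
#6: dominated by #2 (0-60 9.1≤12.0, price 54≤56, fuel economy 23≥22, cargo 74≥58).
#7: not dominated.

#1, #2, #3, #4, #5, #7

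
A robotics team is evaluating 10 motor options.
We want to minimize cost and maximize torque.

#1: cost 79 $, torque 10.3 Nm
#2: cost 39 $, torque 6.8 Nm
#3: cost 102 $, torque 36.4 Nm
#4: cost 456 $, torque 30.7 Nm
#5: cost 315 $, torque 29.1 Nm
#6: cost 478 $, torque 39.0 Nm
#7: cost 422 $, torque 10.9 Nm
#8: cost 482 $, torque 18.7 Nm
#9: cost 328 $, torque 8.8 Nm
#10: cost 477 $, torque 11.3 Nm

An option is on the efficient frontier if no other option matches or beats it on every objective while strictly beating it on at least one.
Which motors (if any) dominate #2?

none

#1: worse on cost (79 vs 39).
#3: worse on cost (102 vs 39).
#4: worse on cost (456 vs 39).
#5: worse on cost (315 vs 39).
#6: worse on cost (478 vs 39).
#7: worse on cost (422 vs 39).
#8: worse on cost (482 vs 39).
#9: worse on cost (328 vs 39).
#10: worse on cost (477 vs 39).
No option dominates #2.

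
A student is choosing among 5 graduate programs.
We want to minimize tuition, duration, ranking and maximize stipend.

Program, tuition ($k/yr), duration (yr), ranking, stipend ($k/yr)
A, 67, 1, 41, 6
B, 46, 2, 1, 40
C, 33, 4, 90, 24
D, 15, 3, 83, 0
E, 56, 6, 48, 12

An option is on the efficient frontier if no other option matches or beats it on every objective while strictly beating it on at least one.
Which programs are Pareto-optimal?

A, B, C, D

A: not dominated (best duration).
B: not dominated (best ranking).
C: not dominated.
D: not dominated (best tuition).
E: dominated by B (tuition 46≤56, duration 2≤6, ranking 1≤48, stipend 40≥12).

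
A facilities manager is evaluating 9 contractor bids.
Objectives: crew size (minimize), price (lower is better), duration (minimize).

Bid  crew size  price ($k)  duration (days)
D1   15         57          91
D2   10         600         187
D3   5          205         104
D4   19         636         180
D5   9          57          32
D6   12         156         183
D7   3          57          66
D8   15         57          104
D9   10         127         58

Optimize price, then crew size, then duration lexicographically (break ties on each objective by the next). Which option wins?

First minimize price: best is 57, kept {D1, D5, D7, D8}.
Then minimize crew size: best is 3, kept {D7}.

D7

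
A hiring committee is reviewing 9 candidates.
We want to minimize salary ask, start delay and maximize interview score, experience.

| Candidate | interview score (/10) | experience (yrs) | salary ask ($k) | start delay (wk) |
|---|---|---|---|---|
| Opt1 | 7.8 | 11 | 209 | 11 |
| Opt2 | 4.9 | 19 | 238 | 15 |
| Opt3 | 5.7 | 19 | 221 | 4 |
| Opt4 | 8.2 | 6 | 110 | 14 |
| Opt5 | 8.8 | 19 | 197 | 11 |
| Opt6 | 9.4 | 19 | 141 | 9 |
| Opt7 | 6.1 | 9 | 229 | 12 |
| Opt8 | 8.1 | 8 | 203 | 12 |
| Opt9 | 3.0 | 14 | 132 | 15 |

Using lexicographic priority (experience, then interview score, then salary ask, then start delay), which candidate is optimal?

Opt6

First maximize experience: best is 19, kept {Opt2, Opt3, Opt5, Opt6}.
Then maximize interview score: best is 9.4, kept {Opt6}.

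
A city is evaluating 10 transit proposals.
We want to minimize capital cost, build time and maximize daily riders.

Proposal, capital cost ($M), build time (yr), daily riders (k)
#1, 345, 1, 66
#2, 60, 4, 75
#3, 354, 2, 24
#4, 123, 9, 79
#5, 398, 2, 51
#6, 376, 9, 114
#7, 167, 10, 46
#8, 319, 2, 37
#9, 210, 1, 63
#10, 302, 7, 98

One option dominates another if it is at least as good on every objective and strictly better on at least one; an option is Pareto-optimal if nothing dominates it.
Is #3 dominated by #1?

Yes

#1 vs #3: capital cost 345≤354, build time 1≤2, daily riders 66≥24 — #1 is at least as good on every objective with at least one strict improvement.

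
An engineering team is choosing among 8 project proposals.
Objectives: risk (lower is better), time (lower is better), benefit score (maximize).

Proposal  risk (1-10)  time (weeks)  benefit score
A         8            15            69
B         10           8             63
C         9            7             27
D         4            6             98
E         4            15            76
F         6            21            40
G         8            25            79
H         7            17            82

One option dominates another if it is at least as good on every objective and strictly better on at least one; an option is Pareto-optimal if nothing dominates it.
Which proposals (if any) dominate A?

D: risk 4≤8, time 6≤15, benefit score 98≥69 — dominates A.
E: risk 4≤8, time 15≤15, benefit score 76≥69 — dominates A.
Others (B, C, F, G, H) are each worse than A on at least one objective.

D, E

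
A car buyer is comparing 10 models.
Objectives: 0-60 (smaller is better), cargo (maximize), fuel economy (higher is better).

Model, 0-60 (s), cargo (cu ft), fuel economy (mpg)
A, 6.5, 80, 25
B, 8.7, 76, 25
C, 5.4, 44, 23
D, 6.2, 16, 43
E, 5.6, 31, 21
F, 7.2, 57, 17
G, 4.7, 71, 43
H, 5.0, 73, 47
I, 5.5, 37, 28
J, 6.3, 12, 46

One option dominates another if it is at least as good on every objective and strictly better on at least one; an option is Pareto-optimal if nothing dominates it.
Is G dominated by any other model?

A: worse on 0-60 (6.5 vs 4.7).
B: worse on 0-60 (8.7 vs 4.7).
C: worse on 0-60 (5.4 vs 4.7).
D: worse on 0-60 (6.2 vs 4.7).
E: worse on 0-60 (5.6 vs 4.7).
F: worse on 0-60 (7.2 vs 4.7).
H: worse on 0-60 (5.0 vs 4.7).
I: worse on 0-60 (5.5 vs 4.7).
J: worse on 0-60 (6.3 vs 4.7).
No option is at least as good as G on every objective and strictly better on one.

No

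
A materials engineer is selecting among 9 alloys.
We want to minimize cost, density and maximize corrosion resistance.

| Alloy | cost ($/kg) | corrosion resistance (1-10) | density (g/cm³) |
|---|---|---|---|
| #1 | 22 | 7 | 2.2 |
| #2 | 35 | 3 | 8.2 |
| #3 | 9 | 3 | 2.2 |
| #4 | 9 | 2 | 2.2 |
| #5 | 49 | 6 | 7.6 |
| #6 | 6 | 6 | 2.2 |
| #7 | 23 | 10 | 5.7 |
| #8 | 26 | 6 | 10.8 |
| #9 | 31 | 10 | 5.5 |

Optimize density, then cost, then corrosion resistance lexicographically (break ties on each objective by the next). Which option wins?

First minimize density: best is 2.2, kept {#1, #3, #4, #6}.
Then minimize cost: best is 6, kept {#6}.

#6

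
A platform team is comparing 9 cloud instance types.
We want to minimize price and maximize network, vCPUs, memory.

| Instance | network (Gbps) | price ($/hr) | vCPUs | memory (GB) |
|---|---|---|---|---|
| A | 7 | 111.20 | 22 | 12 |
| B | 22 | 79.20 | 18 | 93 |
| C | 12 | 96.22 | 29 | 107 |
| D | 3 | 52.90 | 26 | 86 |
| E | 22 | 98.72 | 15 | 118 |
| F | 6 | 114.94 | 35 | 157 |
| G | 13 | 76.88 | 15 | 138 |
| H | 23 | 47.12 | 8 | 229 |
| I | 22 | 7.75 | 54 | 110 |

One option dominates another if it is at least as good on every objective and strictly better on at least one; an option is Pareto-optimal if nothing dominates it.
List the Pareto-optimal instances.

A: dominated by C (network 12≥7, price 96.22≤111.20, vCPUs 29≥22, memory 107≥12).
B: dominated by I (network 22≥22, price 7.75≤79.20, vCPUs 54≥18, memory 110≥93).
C: dominated by I (network 22≥12, price 7.75≤96.22, vCPUs 54≥29, memory 110≥107).
D: dominated by I (network 22≥3, price 7.75≤52.90, vCPUs 54≥26, memory 110≥86).
E: not dominated.
F: not dominated.
G: not dominated.
H: not dominated (best network).
I: not dominated (best price).

E, F, G, H, I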